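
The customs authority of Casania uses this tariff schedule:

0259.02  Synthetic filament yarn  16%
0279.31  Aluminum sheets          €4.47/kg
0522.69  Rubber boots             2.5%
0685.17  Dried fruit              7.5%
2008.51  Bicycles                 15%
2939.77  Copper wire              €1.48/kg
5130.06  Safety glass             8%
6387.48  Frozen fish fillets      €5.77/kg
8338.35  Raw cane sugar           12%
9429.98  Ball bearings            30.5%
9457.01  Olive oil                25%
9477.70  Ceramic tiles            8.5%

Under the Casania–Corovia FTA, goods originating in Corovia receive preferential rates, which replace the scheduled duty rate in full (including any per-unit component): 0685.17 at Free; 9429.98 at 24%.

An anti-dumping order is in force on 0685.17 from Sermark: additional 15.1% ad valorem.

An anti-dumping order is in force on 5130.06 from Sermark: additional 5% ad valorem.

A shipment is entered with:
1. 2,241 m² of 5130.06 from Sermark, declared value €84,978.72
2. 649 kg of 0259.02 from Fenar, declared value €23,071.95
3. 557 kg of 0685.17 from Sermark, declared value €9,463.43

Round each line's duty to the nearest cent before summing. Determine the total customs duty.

€16,877.48

Line 1 (5130.06, Sermark, 2,241 m², €84,978.72):
Base rate for 5130.06 is 8%.
Additional duty on 5130.06 from Sermark: +5%. Applied ad valorem rate: 8% + 5% = 13%.
Duty = €84,978.72 × 13% = €11,047.23.
Line 2 (0259.02, Fenar, 649 kg, €23,071.95):
Base rate for 0259.02 is 16%.
Duty = €23,071.95 × 16% = €3,691.51.
Line 3 (0685.17, Sermark, 557 kg, €9,463.43):
Base rate for 0685.17 is 7.5%.
0685.17 has an FTA preferential rate, but origin Sermark is not Corovia; base rate stands.
Additional duty on 0685.17 from Sermark: +15.1%. Applied ad valorem rate: 7.5% + 15.1% = 22.6%.
Duty = €9,463.43 × 22.6% = €2,138.74.
Total = €11,047.23 + €3,691.51 + €2,138.74 = €16,877.48.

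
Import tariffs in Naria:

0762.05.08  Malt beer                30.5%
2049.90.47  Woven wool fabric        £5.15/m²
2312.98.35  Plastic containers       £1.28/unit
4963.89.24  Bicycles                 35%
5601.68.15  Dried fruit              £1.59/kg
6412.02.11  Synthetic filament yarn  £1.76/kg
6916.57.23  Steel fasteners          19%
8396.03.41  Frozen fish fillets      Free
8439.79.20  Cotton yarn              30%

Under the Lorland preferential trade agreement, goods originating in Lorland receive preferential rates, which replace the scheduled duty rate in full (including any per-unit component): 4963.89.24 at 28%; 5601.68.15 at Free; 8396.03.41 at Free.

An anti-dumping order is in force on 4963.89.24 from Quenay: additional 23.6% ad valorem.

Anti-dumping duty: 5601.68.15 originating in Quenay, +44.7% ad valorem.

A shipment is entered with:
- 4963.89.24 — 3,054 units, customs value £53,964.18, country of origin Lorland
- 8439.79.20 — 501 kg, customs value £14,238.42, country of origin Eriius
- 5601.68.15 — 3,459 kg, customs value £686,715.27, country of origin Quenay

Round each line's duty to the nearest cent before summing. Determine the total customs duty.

£331,843.04

Line 1 (4963.89.24, Lorland, 3,054 units, £53,964.18):
Base rate for 4963.89.24 is 35%.
Origin Lorland qualifies under the Naria–Lorland agreement and 4963.89.24 is covered: preferential rate 28% applies instead.
The additional-duty order on 4963.89.24 targets Quenay, not Lorland; it does not apply.
Duty = £53,964.18 × 28% = £15,109.97.
Line 2 (8439.79.20, Eriius, 501 kg, £14,238.42):
Base rate for 8439.79.20 is 30%.
Duty = £14,238.42 × 30% = £4,271.53.
Line 3 (5601.68.15, Quenay, 3,459 kg, £686,715.27):
Base rate for 5601.68.15 is £1.59/kg.
5601.68.15 has an FTA preferential rate, but origin Quenay is not Lorland; base rate stands.
Additional duty on 5601.68.15 from Quenay: +44.7% ad valorem. Applied ad valorem rate = 44.7%.
Duty = £686,715.27 × 44.7% + 3,459 × £1.59 = £312,461.54.
Total = £15,109.97 + £4,271.53 + £312,461.54 = £331,843.04.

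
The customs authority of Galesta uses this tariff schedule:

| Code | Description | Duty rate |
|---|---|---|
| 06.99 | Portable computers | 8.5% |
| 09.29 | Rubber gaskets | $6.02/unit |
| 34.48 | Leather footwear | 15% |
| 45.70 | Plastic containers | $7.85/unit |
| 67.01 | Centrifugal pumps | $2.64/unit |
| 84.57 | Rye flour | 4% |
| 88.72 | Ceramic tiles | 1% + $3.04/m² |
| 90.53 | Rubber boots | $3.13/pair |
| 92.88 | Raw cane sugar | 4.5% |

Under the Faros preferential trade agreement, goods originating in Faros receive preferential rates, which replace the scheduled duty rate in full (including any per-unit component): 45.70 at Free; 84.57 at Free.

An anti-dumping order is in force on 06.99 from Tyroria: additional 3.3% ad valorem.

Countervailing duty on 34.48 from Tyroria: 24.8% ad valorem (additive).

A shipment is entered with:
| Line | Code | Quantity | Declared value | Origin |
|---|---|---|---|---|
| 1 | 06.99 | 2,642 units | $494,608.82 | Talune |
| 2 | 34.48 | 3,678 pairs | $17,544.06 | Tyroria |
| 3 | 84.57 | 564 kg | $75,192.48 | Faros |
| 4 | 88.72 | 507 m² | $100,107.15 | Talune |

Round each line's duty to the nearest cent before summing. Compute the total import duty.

Line 1 (06.99, Talune, 2,642 units, $494,608.82):
Base rate for 06.99 is 8.5%.
The additional-duty order on 06.99 targets Tyroria, not Talune; it does not apply.
Duty = $494,608.82 × 8.5% = $42,041.75.
Line 2 (34.48, Tyroria, 3,678 pairs, $17,544.06):
Base rate for 34.48 is 15%.
Additional duty on 34.48 from Tyroria: +24.8%. Applied ad valorem rate: 15% + 24.8% = 39.8%.
Duty = $17,544.06 × 39.8% = $6,982.54.
Line 3 (84.57, Faros, 564 kg, $75,192.48):
Base rate for 84.57 is 4%.
Origin Faros qualifies under the Galesta–Faros agreement and 84.57 is covered: preferential rate Free applies instead.
Duty = $75,192.48 × 0% = $0.00.
Line 4 (88.72, Talune, 507 m², $100,107.15):
Base rate for 88.72 is 1% + $3.04/m².
Duty = $100,107.15 × 1% + 507 × $3.04 = $2,542.35.
Total = $42,041.75 + $6,982.54 + $0.00 + $2,542.35 = $51,566.64.

$51,566.64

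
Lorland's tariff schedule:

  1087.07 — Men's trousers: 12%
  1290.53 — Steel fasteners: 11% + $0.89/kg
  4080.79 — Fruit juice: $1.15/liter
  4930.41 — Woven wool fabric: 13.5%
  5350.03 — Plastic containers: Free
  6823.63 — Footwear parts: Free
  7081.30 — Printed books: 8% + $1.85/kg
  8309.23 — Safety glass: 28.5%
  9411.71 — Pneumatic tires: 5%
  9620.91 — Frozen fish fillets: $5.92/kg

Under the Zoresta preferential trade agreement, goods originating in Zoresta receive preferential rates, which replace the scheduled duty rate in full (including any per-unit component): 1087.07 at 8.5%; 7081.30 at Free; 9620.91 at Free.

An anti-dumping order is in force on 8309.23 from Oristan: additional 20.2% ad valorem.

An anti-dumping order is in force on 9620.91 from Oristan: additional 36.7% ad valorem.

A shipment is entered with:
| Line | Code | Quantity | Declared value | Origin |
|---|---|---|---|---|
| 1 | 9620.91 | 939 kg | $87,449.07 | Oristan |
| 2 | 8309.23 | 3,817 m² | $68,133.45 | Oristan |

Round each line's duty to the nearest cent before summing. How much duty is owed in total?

Line 1 (9620.91, Oristan, 939 kg, $87,449.07):
Base rate for 9620.91 is $5.92/kg.
9620.91 has an FTA preferential rate, but origin Oristan is not Zoresta; base rate stands.
Additional duty on 9620.91 from Oristan: +36.7% ad valorem. Applied ad valorem rate = 36.7%.
Duty = $87,449.07 × 36.7% + 939 × $5.92 = $37,652.69.
Line 2 (8309.23, Oristan, 3,817 m², $68,133.45):
Base rate for 8309.23 is 28.5%.
Additional duty on 8309.23 from Oristan: +20.2%. Applied ad valorem rate: 28.5% + 20.2% = 48.7%.
Duty = $68,133.45 × 48.7% = $33,180.99.
Total = $37,652.69 + $33,180.99 = $70,833.68.

$70,833.68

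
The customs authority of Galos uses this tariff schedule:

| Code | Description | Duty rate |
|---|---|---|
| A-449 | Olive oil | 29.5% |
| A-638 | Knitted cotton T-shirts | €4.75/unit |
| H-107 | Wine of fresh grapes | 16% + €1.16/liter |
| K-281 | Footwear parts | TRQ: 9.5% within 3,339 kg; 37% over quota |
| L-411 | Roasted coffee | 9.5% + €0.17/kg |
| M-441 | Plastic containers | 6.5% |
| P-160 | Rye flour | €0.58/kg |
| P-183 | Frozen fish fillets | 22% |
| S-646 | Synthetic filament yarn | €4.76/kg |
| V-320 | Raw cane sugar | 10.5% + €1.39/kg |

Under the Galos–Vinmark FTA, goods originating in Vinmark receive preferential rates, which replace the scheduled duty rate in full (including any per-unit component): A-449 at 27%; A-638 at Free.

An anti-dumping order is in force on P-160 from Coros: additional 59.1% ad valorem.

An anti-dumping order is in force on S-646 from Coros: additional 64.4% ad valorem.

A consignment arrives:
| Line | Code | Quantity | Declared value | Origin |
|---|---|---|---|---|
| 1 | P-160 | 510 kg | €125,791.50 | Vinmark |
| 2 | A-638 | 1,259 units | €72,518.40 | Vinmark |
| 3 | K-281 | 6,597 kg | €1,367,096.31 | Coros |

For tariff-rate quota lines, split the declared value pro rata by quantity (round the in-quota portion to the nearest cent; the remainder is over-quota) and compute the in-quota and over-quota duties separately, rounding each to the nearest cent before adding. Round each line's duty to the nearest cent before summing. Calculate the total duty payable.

Line 1 (P-160, Vinmark, 510 kg, €125,791.50):
Base rate for P-160 is €0.58/kg.
Origin Vinmark is the FTA partner but P-160 is not on the preference list; base rate stands.
The additional-duty order on P-160 targets Coros, not Vinmark; it does not apply.
Duty = 510 × €0.58 = €295.80.
Line 2 (A-638, Vinmark, 1,259 units, €72,518.40):
Base rate for A-638 is €4.75/unit.
Origin Vinmark qualifies under the Galos–Vinmark agreement and A-638 is covered: preferential rate Free applies instead.
Duty = €72,518.40 × 0% = €0.00.
Line 3 (K-281, Coros, 6,597 kg, €1,367,096.31):
Code K-281 is under a tariff-rate quota (threshold 3,339 kg). In-quota: 3,339 kg at 9.5%; over-quota: 3,258 kg at 37%.
Pro-rata value split: in-quota = €1,367,096.31 × 3,339/6,597 = €691,940.97; over-quota = €1,367,096.31 − €691,940.97 = €675,155.34.
In-quota duty = €691,940.97 × 9.5% = €65,734.39. Over-quota duty = €675,155.34 × 37% = €249,807.48.
Line duty = €65,734.39 + €249,807.48 = €315,541.87.
Total = €295.80 + €0.00 + €315,541.87 = €315,837.67.

€315,837.67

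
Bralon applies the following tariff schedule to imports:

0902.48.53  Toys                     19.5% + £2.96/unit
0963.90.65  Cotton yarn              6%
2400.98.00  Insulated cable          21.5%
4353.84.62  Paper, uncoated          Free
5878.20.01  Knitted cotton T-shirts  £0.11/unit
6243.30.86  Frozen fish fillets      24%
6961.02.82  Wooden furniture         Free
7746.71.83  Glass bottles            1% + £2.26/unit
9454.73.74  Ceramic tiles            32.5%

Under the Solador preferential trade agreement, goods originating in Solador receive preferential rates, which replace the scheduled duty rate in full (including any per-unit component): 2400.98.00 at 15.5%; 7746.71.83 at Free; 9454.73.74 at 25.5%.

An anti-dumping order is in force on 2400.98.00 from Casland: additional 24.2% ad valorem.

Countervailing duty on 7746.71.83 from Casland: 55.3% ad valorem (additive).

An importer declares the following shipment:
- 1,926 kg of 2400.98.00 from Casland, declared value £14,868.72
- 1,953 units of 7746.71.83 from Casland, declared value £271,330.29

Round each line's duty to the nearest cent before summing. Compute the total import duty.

Line 1 (2400.98.00, Casland, 1,926 kg, £14,868.72):
Base rate for 2400.98.00 is 21.5%.
2400.98.00 has an FTA preferential rate, but origin Casland is not Solador; base rate stands.
Additional duty on 2400.98.00 from Casland: +24.2%. Applied ad valorem rate: 21.5% + 24.2% = 45.7%.
Duty = £14,868.72 × 45.7% = £6,795.01.
Line 2 (7746.71.83, Casland, 1,953 units, £271,330.29):
Base rate for 7746.71.83 is 1% + £2.26/unit.
7746.71.83 has an FTA preferential rate, but origin Casland is not Solador; base rate stands.
Additional duty on 7746.71.83 from Casland: +55.3%. Applied ad valorem rate: 1% + 55.3% = 56.3%.
Duty = £271,330.29 × 56.3% + 1,953 × £2.26 = £157,172.73.
Total = £6,795.01 + £157,172.73 = £163,967.74.

£163,967.74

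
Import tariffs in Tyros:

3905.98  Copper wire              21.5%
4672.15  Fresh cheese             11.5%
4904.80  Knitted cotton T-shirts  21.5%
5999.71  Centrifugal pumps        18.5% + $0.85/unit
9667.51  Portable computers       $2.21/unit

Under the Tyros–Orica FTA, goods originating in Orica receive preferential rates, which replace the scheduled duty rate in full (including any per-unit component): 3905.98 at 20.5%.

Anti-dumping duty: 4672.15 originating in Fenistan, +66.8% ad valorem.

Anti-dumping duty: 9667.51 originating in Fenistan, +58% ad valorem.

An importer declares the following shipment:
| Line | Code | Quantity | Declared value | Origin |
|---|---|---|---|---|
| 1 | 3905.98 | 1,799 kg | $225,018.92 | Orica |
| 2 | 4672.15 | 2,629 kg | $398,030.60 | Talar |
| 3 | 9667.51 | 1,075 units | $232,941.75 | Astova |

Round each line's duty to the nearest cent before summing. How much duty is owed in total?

Line 1 (3905.98, Orica, 1,799 kg, $225,018.92):
Base rate for 3905.98 is 21.5%.
Origin Orica qualifies under the Tyros–Orica agreement and 3905.98 is covered: preferential rate 20.5% applies instead.
Duty = $225,018.92 × 20.5% = $46,128.88.
Line 2 (4672.15, Talar, 2,629 kg, $398,030.60):
Base rate for 4672.15 is 11.5%.
The additional-duty order on 4672.15 targets Fenistan, not Talar; it does not apply.
Duty = $398,030.60 × 11.5% = $45,773.52.
Line 3 (9667.51, Astova, 1,075 units, $232,941.75):
Base rate for 9667.51 is $2.21/unit.
The additional-duty order on 9667.51 targets Fenistan, not Astova; it does not apply.
Duty = 1,075 × $2.21 = $2,375.75.
Total = $46,128.88 + $45,773.52 + $2,375.75 = $94,278.15.

$94,278.15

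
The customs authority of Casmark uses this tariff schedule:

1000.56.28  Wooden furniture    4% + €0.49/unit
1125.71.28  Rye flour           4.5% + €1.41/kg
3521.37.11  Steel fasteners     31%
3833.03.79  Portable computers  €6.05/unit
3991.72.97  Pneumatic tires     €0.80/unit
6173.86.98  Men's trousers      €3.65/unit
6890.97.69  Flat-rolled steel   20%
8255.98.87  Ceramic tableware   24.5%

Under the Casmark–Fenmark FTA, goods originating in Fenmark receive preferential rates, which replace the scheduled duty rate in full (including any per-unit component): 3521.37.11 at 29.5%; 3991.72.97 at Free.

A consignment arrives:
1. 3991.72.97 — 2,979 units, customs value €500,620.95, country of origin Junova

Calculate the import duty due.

Line 1 (3991.72.97, Junova, 2,979 units, €500,620.95):
Base rate for 3991.72.97 is €0.80/unit.
3991.72.97 has an FTA preferential rate, but origin Junova is not Fenmark; base rate stands.
Duty = 2,979 × €0.80 = €2,383.20.

€2,383.20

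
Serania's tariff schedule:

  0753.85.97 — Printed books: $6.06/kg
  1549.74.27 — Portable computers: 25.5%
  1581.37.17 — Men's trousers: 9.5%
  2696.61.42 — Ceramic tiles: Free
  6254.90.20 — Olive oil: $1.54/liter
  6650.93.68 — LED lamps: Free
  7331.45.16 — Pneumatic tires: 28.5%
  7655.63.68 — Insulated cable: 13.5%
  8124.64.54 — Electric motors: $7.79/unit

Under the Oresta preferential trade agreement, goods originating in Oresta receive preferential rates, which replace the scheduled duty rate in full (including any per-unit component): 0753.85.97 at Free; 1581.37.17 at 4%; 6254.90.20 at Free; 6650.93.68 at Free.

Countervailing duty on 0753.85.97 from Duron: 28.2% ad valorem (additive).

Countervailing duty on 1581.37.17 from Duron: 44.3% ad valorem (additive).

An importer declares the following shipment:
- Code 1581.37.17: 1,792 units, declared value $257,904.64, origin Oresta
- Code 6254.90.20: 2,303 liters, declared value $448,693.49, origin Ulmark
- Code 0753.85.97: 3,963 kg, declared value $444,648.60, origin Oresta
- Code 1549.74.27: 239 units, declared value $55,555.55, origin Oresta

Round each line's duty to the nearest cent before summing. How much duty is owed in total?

Line 1 (1581.37.17, Oresta, 1,792 units, $257,904.64):
Base rate for 1581.37.17 is 9.5%.
Origin Oresta qualifies under the Serania–Oresta agreement and 1581.37.17 is covered: preferential rate 4% applies instead.
The additional-duty order on 1581.37.17 targets Duron, not Oresta; it does not apply.
Duty = $257,904.64 × 4% = $10,316.19.
Line 2 (6254.90.20, Ulmark, 2,303 liters, $448,693.49):
Base rate for 6254.90.20 is $1.54/liter.
6254.90.20 has an FTA preferential rate, but origin Ulmark is not Oresta; base rate stands.
Duty = 2,303 × $1.54 = $3,546.62.
Line 3 (0753.85.97, Oresta, 3,963 kg, $444,648.60):
Base rate for 0753.85.97 is $6.06/kg.
Origin Oresta qualifies under the Serania–Oresta agreement and 0753.85.97 is covered: preferential rate Free applies instead.
The additional-duty order on 0753.85.97 targets Duron, not Oresta; it does not apply.
Duty = $444,648.60 × 0% = $0.00.
Line 4 (1549.74.27, Oresta, 239 units, $55,555.55):
Base rate for 1549.74.27 is 25.5%.
Origin Oresta is the FTA partner but 1549.74.27 is not on the preference list; base rate stands.
Duty = $55,555.55 × 25.5% = $14,166.67.
Total = $10,316.19 + $3,546.62 + $0.00 + $14,166.67 = $28,029.48.

$28,029.48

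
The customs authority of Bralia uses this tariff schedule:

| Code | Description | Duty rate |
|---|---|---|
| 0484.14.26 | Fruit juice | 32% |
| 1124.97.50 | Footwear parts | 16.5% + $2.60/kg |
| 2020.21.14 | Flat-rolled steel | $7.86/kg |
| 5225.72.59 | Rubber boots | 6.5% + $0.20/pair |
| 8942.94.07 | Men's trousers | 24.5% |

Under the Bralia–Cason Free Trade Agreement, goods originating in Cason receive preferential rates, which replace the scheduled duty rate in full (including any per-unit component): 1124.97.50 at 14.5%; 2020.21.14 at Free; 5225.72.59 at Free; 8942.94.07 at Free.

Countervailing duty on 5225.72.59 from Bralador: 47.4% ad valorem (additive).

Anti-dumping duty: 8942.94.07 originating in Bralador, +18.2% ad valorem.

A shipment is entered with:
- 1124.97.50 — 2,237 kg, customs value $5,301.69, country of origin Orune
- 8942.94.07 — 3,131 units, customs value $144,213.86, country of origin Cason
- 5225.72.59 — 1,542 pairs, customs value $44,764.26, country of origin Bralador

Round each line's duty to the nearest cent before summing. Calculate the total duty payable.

Line 1 (1124.97.50, Orune, 2,237 kg, $5,301.69):
Base rate for 1124.97.50 is 16.5% + $2.60/kg.
1124.97.50 has an FTA preferential rate, but origin Orune is not Cason; base rate stands.
Duty = $5,301.69 × 16.5% + 2,237 × $2.60 = $6,690.98.
Line 2 (8942.94.07, Cason, 3,131 units, $144,213.86):
Base rate for 8942.94.07 is 24.5%.
Origin Cason qualifies under the Bralia–Cason agreement and 8942.94.07 is covered: preferential rate Free applies instead.
The additional-duty order on 8942.94.07 targets Bralador, not Cason; it does not apply.
Duty = $144,213.86 × 0% = $0.00.
Line 3 (5225.72.59, Bralador, 1,542 pairs, $44,764.26):
Base rate for 5225.72.59 is 6.5% + $0.20/pair.
5225.72.59 has an FTA preferential rate, but origin Bralador is not Cason; base rate stands.
Additional duty on 5225.72.59 from Bralador: +47.4%. Applied ad valorem rate: 6.5% + 47.4% = 53.9%.
Duty = $44,764.26 × 53.9% + 1,542 × $0.20 = $24,436.34.
Total = $6,690.98 + $0.00 + $24,436.34 = $31,127.32.

$31,127.32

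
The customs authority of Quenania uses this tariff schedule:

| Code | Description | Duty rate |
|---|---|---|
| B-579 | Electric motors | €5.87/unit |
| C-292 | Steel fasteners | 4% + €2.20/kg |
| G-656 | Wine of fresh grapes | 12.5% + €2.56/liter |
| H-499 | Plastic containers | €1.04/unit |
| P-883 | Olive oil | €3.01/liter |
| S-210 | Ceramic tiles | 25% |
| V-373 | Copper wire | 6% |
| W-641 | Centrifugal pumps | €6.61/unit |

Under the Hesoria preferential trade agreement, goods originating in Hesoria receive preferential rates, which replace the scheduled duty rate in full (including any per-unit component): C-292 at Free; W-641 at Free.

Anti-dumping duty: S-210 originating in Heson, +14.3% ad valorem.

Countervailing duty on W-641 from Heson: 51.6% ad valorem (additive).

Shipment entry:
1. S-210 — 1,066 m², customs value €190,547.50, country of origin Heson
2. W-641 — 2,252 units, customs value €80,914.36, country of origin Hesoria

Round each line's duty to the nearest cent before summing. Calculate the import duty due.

Line 1 (S-210, Heson, 1,066 m², €190,547.50):
Base rate for S-210 is 25%.
Additional duty on S-210 from Heson: +14.3%. Applied ad valorem rate: 25% + 14.3% = 39.3%.
Duty = €190,547.50 × 39.3% = €74,885.17.
Line 2 (W-641, Hesoria, 2,252 units, €80,914.36):
Base rate for W-641 is €6.61/unit.
Origin Hesoria qualifies under the Quenania–Hesoria agreement and W-641 is covered: preferential rate Free applies instead.
The additional-duty order on W-641 targets Heson, not Hesoria; it does not apply.
Duty = €80,914.36 × 0% = €0.00.
Total = €74,885.17 + €0.00 = €74,885.17.

€74,885.17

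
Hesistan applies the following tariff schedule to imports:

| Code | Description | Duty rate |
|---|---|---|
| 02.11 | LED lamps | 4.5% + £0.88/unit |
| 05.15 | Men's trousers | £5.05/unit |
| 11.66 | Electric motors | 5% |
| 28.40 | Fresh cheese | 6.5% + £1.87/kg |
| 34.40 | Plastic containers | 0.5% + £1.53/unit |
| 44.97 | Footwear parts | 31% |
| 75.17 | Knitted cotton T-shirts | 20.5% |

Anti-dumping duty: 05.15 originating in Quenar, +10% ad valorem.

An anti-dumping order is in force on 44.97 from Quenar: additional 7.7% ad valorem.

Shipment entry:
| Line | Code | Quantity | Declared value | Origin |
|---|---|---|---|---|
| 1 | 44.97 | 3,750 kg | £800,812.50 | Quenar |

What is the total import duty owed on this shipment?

£309,914.44

Line 1 (44.97, Quenar, 3,750 kg, £800,812.50):
Base rate for 44.97 is 31%.
Additional duty on 44.97 from Quenar: +7.7%. Applied ad valorem rate: 31% + 7.7% = 38.7%.
Duty = £800,812.50 × 38.7% = £309,914.44.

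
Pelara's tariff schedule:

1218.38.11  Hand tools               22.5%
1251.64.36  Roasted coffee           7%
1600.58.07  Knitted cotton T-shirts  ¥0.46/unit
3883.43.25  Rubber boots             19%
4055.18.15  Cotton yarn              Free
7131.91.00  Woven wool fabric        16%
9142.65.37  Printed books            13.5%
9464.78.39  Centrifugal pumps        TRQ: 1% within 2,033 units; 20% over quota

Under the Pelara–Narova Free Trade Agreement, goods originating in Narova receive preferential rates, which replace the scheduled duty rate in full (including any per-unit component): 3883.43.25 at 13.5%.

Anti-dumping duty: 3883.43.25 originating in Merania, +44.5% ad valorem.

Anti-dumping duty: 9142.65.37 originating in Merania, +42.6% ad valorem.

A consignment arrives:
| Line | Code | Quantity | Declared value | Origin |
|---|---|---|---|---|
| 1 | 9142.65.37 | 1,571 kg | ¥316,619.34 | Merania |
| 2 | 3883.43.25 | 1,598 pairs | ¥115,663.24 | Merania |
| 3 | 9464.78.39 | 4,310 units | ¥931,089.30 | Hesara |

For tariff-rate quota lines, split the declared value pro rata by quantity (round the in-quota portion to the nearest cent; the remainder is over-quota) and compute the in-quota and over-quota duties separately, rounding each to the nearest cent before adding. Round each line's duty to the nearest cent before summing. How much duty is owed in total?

¥353,841.56

Line 1 (9142.65.37, Merania, 1,571 kg, ¥316,619.34):
Base rate for 9142.65.37 is 13.5%.
Additional duty on 9142.65.37 from Merania: +42.6%. Applied ad valorem rate: 13.5% + 42.6% = 56.1%.
Duty = ¥316,619.34 × 56.1% = ¥177,623.45.
Line 2 (3883.43.25, Merania, 1,598 pairs, ¥115,663.24):
Base rate for 3883.43.25 is 19%.
3883.43.25 has an FTA preferential rate, but origin Merania is not Narova; base rate stands.
Additional duty on 3883.43.25 from Merania: +44.5%. Applied ad valorem rate: 19% + 44.5% = 63.5%.
Duty = ¥115,663.24 × 63.5% = ¥73,446.16.
Line 3 (9464.78.39, Hesara, 4,310 units, ¥931,089.30):
Code 9464.78.39 is under a tariff-rate quota (threshold 2,033 units). In-quota: 2,033 units at 1%; over-quota: 2,277 units at 20%.
Pro-rata value split: in-quota = ¥931,089.30 × 2,033/4,310 = ¥439,188.99; over-quota = ¥931,089.30 − ¥439,188.99 = ¥491,900.31.
In-quota duty = ¥439,188.99 × 1% = ¥4,391.89. Over-quota duty = ¥491,900.31 × 20% = ¥98,380.06.
Line duty = ¥4,391.89 + ¥98,380.06 = ¥102,771.95.
Total = ¥177,623.45 + ¥73,446.16 + ¥102,771.95 = ¥353,841.56.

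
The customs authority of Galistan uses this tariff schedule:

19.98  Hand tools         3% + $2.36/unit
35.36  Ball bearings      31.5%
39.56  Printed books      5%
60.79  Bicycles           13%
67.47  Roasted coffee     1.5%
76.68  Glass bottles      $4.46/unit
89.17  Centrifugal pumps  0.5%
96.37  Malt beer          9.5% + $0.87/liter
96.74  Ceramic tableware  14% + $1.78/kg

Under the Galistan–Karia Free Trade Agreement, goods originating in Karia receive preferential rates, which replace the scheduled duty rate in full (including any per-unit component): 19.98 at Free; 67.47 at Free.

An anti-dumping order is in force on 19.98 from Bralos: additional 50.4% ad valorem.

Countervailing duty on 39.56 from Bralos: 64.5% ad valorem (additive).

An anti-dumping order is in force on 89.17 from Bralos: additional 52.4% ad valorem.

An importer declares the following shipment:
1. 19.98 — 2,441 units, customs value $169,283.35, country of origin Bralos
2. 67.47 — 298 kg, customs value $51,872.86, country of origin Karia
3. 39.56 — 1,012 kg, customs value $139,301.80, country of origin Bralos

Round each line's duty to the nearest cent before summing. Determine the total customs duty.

$192,972.82

Line 1 (19.98, Bralos, 2,441 units, $169,283.35):
Base rate for 19.98 is 3% + $2.36/unit.
19.98 has an FTA preferential rate, but origin Bralos is not Karia; base rate stands.
Additional duty on 19.98 from Bralos: +50.4%. Applied ad valorem rate: 3% + 50.4% = 53.4%.
Duty = $169,283.35 × 53.4% + 2,441 × $2.36 = $96,158.07.
Line 2 (67.47, Karia, 298 kg, $51,872.86):
Base rate for 67.47 is 1.5%.
Origin Karia qualifies under the Galistan–Karia agreement and 67.47 is covered: preferential rate Free applies instead.
Duty = $51,872.86 × 0% = $0.00.
Line 3 (39.56, Bralos, 1,012 kg, $139,301.80):
Base rate for 39.56 is 5%.
Additional duty on 39.56 from Bralos: +64.5%. Applied ad valorem rate: 5% + 64.5% = 69.5%.
Duty = $139,301.80 × 69.5% = $96,814.75.
Total = $96,158.07 + $0.00 + $96,814.75 = $192,972.82.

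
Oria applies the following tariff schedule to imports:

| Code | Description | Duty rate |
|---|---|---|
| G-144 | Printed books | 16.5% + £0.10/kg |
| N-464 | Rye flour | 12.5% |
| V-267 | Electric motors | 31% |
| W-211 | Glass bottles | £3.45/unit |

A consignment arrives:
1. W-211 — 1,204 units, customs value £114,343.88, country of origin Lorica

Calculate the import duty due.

£4,153.80

Line 1 (W-211, Lorica, 1,204 units, £114,343.88):
Base rate for W-211 is £3.45/unit.
Duty = 1,204 × £3.45 = £4,153.80.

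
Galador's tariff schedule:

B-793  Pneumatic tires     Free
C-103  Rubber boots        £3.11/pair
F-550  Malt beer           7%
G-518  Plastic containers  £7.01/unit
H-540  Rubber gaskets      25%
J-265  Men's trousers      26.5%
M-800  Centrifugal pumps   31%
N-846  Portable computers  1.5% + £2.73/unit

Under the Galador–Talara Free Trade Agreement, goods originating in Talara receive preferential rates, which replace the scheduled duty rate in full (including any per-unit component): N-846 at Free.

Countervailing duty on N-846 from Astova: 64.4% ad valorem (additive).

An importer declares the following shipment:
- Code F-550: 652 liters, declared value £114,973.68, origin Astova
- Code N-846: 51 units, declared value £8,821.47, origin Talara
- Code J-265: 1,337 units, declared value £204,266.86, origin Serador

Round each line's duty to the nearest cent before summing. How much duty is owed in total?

£62,178.88

Line 1 (F-550, Astova, 652 liters, £114,973.68):
Base rate for F-550 is 7%.
Duty = £114,973.68 × 7% = £8,048.16.
Line 2 (N-846, Talara, 51 units, £8,821.47):
Base rate for N-846 is 1.5% + £2.73/unit.
Origin Talara qualifies under the Galador–Talara agreement and N-846 is covered: preferential rate Free applies instead.
The additional-duty order on N-846 targets Astova, not Talara; it does not apply.
Duty = £8,821.47 × 0% = £0.00.
Line 3 (J-265, Serador, 1,337 units, £204,266.86):
Base rate for J-265 is 26.5%.
Duty = £204,266.86 × 26.5% = £54,130.72.
Total = £8,048.16 + £0.00 + £54,130.72 = £62,178.88.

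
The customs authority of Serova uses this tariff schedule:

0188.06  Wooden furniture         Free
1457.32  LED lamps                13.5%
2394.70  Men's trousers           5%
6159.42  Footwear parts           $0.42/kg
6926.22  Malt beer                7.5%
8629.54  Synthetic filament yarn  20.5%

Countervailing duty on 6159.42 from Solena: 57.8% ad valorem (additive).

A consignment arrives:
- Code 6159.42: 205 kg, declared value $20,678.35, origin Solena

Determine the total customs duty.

$12,038.19

Line 1 (6159.42, Solena, 205 kg, $20,678.35):
Base rate for 6159.42 is $0.42/kg.
Additional duty on 6159.42 from Solena: +57.8% ad valorem. Applied ad valorem rate = 57.8%.
Duty = $20,678.35 × 57.8% + 205 × $0.42 = $12,038.19.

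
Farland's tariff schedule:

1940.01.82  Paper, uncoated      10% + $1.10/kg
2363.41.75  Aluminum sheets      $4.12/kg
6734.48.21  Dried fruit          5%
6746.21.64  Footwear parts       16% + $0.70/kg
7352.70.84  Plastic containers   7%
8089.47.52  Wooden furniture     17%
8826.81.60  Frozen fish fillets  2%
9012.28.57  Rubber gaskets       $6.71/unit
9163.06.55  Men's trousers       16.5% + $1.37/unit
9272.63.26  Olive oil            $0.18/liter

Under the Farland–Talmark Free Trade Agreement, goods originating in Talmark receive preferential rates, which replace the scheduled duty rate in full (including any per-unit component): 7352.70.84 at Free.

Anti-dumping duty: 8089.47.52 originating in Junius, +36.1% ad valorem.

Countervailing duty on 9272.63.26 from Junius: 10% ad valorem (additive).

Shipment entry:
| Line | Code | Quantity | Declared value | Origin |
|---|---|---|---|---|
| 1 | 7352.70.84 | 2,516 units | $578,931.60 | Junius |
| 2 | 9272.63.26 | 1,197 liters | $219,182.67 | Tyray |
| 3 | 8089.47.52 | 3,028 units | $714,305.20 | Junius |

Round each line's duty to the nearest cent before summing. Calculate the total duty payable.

$420,036.73

Line 1 (7352.70.84, Junius, 2,516 units, $578,931.60):
Base rate for 7352.70.84 is 7%.
7352.70.84 has an FTA preferential rate, but origin Junius is not Talmark; base rate stands.
Duty = $578,931.60 × 7% = $40,525.21.
Line 2 (9272.63.26, Tyray, 1,197 liters, $219,182.67):
Base rate for 9272.63.26 is $0.18/liter.
The additional-duty order on 9272.63.26 targets Junius, not Tyray; it does not apply.
Duty = 1,197 × $0.18 = $215.46.
Line 3 (8089.47.52, Junius, 3,028 units, $714,305.20):
Base rate for 8089.47.52 is 17%.
Additional duty on 8089.47.52 from Junius: +36.1%. Applied ad valorem rate: 17% + 36.1% = 53.1%.
Duty = $714,305.20 × 53.1% = $379,296.06.
Total = $40,525.21 + $215.46 + $379,296.06 = $420,036.73.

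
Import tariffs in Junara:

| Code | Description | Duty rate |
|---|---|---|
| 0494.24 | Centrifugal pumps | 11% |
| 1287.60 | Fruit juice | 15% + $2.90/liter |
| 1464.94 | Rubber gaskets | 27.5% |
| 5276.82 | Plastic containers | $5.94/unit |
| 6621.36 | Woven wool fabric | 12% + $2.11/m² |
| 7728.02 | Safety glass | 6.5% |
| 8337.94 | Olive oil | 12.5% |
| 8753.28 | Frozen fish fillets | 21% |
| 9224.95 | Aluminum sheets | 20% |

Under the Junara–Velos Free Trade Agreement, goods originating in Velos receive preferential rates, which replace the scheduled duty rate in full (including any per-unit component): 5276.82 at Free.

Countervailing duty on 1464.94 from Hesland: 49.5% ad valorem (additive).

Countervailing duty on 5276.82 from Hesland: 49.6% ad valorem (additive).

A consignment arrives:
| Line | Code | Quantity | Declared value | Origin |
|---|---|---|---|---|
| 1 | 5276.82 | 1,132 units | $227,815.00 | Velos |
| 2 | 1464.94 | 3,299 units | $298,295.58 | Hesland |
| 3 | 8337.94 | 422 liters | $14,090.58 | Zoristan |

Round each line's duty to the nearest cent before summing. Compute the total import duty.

Line 1 (5276.82, Velos, 1,132 units, $227,815.00):
Base rate for 5276.82 is $5.94/unit.
Origin Velos qualifies under the Junara–Velos agreement and 5276.82 is covered: preferential rate Free applies instead.
The additional-duty order on 5276.82 targets Hesland, not Velos; it does not apply.
Duty = $227,815.00 × 0% = $0.00.
Line 2 (1464.94, Hesland, 3,299 units, $298,295.58):
Base rate for 1464.94 is 27.5%.
Additional duty on 1464.94 from Hesland: +49.5%. Applied ad valorem rate: 27.5% + 49.5% = 77%.
Duty = $298,295.58 × 77% = $229,687.60.
Line 3 (8337.94, Zoristan, 422 liters, $14,090.58):
Base rate for 8337.94 is 12.5%.
Duty = $14,090.58 × 12.5% = $1,761.32.
Total = $0.00 + $229,687.60 + $1,761.32 = $231,448.92.

$231,448.92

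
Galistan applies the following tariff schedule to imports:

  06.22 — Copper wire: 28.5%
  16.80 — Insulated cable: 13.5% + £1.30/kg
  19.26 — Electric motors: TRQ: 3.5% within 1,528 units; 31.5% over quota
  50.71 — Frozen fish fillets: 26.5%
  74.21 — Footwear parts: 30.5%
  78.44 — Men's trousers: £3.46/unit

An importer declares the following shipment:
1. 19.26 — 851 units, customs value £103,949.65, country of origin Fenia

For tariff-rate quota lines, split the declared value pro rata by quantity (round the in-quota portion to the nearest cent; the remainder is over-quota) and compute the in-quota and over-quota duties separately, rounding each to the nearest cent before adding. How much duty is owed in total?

Line 1 (19.26, Fenia, 851 units, £103,949.65):
Code 19.26 is under a tariff-rate quota (threshold 1,528 units). Quantity 851 units is within the quota, so the in-quota rate 3.5% applies to the full value.
Duty = £103,949.65 × 3.5% = £3,638.24.

£3,638.24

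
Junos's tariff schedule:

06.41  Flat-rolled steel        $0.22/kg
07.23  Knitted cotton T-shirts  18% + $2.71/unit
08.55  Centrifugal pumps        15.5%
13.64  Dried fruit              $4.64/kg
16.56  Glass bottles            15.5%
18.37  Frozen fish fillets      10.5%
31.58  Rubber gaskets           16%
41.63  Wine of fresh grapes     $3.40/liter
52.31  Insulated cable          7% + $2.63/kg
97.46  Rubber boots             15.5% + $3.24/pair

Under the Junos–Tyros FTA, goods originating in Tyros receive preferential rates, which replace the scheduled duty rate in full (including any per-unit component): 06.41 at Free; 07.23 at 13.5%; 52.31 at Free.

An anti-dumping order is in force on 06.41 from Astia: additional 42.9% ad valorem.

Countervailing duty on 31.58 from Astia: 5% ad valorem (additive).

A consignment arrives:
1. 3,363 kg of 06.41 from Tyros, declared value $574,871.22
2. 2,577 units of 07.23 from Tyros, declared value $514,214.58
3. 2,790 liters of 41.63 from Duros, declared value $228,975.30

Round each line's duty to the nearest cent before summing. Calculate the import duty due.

Line 1 (06.41, Tyros, 3,363 kg, $574,871.22):
Base rate for 06.41 is $0.22/kg.
Origin Tyros qualifies under the Junos–Tyros agreement and 06.41 is covered: preferential rate Free applies instead.
The additional-duty order on 06.41 targets Astia, not Tyros; it does not apply.
Duty = $574,871.22 × 0% = $0.00.
Line 2 (07.23, Tyros, 2,577 units, $514,214.58):
Base rate for 07.23 is 18% + $2.71/unit.
Origin Tyros qualifies under the Junos–Tyros agreement and 07.23 is covered: preferential rate 13.5% applies instead.
Duty = $514,214.58 × 13.5% = $69,418.97.
Line 3 (41.63, Duros, 2,790 liters, $228,975.30):
Base rate for 41.63 is $3.40/liter.
Duty = 2,790 × $3.40 = $9,486.00.
Total = $0.00 + $69,418.97 + $9,486.00 = $78,904.97.

$78,904.97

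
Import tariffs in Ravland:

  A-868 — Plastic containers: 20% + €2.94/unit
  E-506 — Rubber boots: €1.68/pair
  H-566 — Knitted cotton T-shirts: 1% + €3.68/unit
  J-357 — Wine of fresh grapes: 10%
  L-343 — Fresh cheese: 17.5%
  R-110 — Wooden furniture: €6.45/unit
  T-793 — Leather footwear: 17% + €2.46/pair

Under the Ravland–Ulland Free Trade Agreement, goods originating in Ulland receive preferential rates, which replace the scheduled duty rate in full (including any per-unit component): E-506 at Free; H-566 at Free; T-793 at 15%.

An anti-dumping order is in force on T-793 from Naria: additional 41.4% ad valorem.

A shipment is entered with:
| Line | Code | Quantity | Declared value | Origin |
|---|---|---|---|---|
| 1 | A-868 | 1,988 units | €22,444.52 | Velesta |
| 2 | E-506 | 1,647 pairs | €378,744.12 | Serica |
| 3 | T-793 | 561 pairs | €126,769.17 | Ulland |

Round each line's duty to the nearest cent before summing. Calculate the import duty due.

€32,115.96

Line 1 (A-868, Velesta, 1,988 units, €22,444.52):
Base rate for A-868 is 20% + €2.94/unit.
Duty = €22,444.52 × 20% + 1,988 × €2.94 = €10,333.62.
Line 2 (E-506, Serica, 1,647 pairs, €378,744.12):
Base rate for E-506 is €1.68/pair.
E-506 has an FTA preferential rate, but origin Serica is not Ulland; base rate stands.
Duty = 1,647 × €1.68 = €2,766.96.
Line 3 (T-793, Ulland, 561 pairs, €126,769.17):
Base rate for T-793 is 17% + €2.46/pair.
Origin Ulland qualifies under the Ravland–Ulland agreement and T-793 is covered: preferential rate 15% applies instead.
The additional-duty order on T-793 targets Naria, not Ulland; it does not apply.
Duty = €126,769.17 × 15% = €19,015.38.
Total = €10,333.62 + €2,766.96 + €19,015.38 = €32,115.96.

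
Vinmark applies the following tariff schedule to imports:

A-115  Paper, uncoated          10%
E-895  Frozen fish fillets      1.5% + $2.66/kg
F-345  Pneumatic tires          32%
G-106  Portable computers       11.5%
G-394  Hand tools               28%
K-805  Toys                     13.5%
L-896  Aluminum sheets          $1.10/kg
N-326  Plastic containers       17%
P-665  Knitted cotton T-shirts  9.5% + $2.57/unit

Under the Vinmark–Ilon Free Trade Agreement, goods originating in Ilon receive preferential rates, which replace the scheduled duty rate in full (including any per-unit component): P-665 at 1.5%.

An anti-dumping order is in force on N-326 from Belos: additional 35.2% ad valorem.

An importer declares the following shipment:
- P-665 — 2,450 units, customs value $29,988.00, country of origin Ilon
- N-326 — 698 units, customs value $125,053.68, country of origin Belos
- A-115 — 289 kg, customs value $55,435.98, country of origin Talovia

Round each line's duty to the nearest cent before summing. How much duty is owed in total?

$71,271.44

Line 1 (P-665, Ilon, 2,450 units, $29,988.00):
Base rate for P-665 is 9.5% + $2.57/unit.
Origin Ilon qualifies under the Vinmark–Ilon agreement and P-665 is covered: preferential rate 1.5% applies instead.
Duty = $29,988.00 × 1.5% = $449.82.
Line 2 (N-326, Belos, 698 units, $125,053.68):
Base rate for N-326 is 17%.
Additional duty on N-326 from Belos: +35.2%. Applied ad valorem rate: 17% + 35.2% = 52.2%.
Duty = $125,053.68 × 52.2% = $65,278.02.
Line 3 (A-115, Talovia, 289 kg, $55,435.98):
Base rate for A-115 is 10%.
Duty = $55,435.98 × 10% = $5,543.60.
Total = $449.82 + $65,278.02 + $5,543.60 = $71,271.44.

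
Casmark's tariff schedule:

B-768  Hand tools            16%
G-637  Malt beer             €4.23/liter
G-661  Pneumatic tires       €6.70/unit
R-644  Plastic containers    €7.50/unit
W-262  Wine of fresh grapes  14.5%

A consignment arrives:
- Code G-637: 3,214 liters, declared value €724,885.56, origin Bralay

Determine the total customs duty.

Line 1 (G-637, Bralay, 3,214 liters, €724,885.56):
Base rate for G-637 is €4.23/liter.
Duty = 3,214 × €4.23 = €13,595.22.

€13,595.22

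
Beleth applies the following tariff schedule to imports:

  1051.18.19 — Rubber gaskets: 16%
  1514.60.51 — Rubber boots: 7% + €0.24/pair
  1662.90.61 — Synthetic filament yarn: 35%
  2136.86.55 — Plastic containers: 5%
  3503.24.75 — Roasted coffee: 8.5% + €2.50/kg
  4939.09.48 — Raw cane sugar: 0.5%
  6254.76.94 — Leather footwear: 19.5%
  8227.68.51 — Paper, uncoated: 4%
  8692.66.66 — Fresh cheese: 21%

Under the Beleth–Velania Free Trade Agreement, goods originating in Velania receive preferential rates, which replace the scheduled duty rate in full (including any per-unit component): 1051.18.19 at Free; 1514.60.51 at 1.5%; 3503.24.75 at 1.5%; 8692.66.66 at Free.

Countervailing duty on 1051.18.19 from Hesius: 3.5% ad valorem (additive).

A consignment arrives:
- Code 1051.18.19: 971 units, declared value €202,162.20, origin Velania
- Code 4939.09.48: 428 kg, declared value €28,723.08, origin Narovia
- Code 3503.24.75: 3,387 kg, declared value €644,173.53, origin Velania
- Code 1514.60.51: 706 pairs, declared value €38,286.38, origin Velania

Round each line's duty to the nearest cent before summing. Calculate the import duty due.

€10,380.52

Line 1 (1051.18.19, Velania, 971 units, €202,162.20):
Base rate for 1051.18.19 is 16%.
Origin Velania qualifies under the Beleth–Velania agreement and 1051.18.19 is covered: preferential rate Free applies instead.
The additional-duty order on 1051.18.19 targets Hesius, not Velania; it does not apply.
Duty = €202,162.20 × 0% = €0.00.
Line 2 (4939.09.48, Narovia, 428 kg, €28,723.08):
Base rate for 4939.09.48 is 0.5%.
Duty = €28,723.08 × 0.5% = €143.62.
Line 3 (3503.24.75, Velania, 3,387 kg, €644,173.53):
Base rate for 3503.24.75 is 8.5% + €2.50/kg.
Origin Velania qualifies under the Beleth–Velania agreement and 3503.24.75 is covered: preferential rate 1.5% applies instead.
Duty = €644,173.53 × 1.5% = €9,662.60.
Line 4 (1514.60.51, Velania, 706 pairs, €38,286.38):
Base rate for 1514.60.51 is 7% + €0.24/pair.
Origin Velania qualifies under the Beleth–Velania agreement and 1514.60.51 is covered: preferential rate 1.5% applies instead.
Duty = €38,286.38 × 1.5% = €574.30.
Total = €0.00 + €143.62 + €9,662.60 + €574.30 = €10,380.52.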